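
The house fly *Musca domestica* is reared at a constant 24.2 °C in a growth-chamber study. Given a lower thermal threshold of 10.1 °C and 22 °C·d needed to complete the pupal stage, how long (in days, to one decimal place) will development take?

Daily accumulation = 24.2 − 10.1 = 14.1 DD/day.
Duration = 22 / 14.1 = 1.560 ≈ 1.6 days.

1.6 days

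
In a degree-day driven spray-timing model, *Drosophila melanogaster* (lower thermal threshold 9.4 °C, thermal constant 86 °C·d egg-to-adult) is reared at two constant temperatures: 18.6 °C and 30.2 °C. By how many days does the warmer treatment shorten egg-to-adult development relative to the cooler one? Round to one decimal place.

5.2 days

At 18.6 °C: 86 / (18.6 − 9.4) = 86 / 9.2 = 9.348 d.
At 30.2 °C: 86 / (30.2 − 9.4) = 86 / 20.8 = 4.135 d.
Difference = |9.348 − 4.135| = 5.213 ≈ 5.2 days.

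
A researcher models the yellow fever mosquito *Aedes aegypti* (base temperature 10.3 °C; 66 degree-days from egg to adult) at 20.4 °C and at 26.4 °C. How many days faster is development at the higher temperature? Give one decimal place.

At 20.4 °C: 66 / (20.4 − 10.3) = 66 / 10.1 = 6.535 d.
At 26.4 °C: 66 / (26.4 − 10.3) = 66 / 16.1 = 4.099 d.
Difference = |6.535 − 4.099| = 2.435 ≈ 2.4 days.

2.4 days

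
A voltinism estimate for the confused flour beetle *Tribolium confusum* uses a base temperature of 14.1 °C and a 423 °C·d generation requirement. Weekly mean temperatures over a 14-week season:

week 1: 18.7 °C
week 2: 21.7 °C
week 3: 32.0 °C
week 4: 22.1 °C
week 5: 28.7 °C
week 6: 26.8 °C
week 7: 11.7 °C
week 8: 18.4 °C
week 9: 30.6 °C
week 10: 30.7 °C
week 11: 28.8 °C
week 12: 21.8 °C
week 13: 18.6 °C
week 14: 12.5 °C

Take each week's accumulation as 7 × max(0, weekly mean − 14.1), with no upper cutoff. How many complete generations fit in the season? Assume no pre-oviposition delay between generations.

Weekly DD (7 × max(0, T̄ − 14.1)): 32.2, 53.2, 125.3, 56.0, 102.2, 88.9, 0.0, 30.1, 115.5, 116.2, 102.9, 53.9, 31.5, 0.0.
Season total = 907.9 DD.
Complete generations = ⌊907.9 / 423⌋ = 2.

2 generations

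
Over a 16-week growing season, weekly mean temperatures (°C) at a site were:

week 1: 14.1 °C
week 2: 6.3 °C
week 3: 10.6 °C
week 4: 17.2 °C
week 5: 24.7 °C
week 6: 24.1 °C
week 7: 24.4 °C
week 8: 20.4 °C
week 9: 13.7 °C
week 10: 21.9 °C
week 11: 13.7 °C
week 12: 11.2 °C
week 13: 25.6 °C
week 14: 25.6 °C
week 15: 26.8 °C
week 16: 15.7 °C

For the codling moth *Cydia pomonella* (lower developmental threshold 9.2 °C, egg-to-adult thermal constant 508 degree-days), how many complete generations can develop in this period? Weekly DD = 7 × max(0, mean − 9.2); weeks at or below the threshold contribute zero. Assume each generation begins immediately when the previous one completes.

2 generations

Weekly DD (7 × max(0, T̄ − 9.2)): 34.3, 0.0, 9.8, 56.0, 108.5, 104.3, 106.4, 78.4, 31.5, 88.9, 31.5, 14.0, 114.8, 114.8, 123.2, 45.5.
Season total = 1061.9 DD.
Complete generations = ⌊1061.9 / 508⌋ = 2.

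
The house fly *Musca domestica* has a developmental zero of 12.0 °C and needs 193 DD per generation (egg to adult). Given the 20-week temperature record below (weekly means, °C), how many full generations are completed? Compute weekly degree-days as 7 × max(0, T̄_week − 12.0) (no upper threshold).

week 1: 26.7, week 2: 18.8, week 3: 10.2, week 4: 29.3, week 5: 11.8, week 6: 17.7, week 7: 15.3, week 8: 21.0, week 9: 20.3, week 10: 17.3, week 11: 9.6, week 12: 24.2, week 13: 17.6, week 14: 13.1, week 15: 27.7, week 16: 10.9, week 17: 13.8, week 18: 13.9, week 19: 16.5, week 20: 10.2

4 generations

Weekly DD (7 × max(0, T̄ − 12.0)): 102.9, 47.6, 0.0, 121.1, 0.0, 39.9, 23.1, 63.0, 58.1, 37.1, 0.0, 85.4, 39.2, 7.7, 109.9, 0.0, 12.6, 13.3, 31.5, 0.0.
Season total = 792.4 DD.
Complete generations = ⌊792.4 / 193⌋ = 4.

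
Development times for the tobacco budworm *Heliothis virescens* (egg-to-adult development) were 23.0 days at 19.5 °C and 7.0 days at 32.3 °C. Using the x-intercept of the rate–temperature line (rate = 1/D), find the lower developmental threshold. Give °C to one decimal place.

13.9 °C

Under the model K = D·(T − T_b), so D₁·(T₁ − T_b) = D₂·(T₂ − T_b).
23.0·(19.5 − T_b) = 7.0·(32.3 − T_b)
T_b = (23.0·19.5 − 7.0·32.3) / (23.0 − 7.0) = 222.40 / 16.0 = 13.900 °C ≈ 13.9 °C.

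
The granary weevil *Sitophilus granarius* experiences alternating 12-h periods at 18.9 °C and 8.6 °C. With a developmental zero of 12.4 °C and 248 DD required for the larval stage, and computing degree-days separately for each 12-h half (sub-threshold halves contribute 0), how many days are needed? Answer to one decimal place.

Day half: max(0, 18.9 − 12.4) × 0.5 = 6.5 × 0.5 = 3.25 DD.
Night half: max(0, 8.6 − 12.4) × 0.5 = 0.0 × 0.5 = 0.00 DD.
Per 24 h: 3.25 DD/day.
Duration = 248 / 3.25 = 76.308 ≈ 76.3 days.

76.3 days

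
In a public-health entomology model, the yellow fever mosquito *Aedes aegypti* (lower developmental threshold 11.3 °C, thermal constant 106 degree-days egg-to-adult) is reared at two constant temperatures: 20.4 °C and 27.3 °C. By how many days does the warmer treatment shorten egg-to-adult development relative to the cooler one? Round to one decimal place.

5.0 days

At 20.4 °C: 106 / (20.4 − 11.3) = 106 / 9.1 = 11.648 d.
At 27.3 °C: 106 / (27.3 − 11.3) = 106 / 16.0 = 6.625 d.
Difference = |11.648 − 6.625| = 5.023 ≈ 5.0 days.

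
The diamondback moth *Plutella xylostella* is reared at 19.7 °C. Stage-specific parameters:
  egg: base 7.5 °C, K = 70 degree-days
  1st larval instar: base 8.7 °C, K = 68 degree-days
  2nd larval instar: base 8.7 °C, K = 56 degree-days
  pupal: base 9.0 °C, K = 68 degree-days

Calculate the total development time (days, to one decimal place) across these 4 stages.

egg: 70 / (19.7 − 7.5) = 70 / 12.2 = 5.738 d.
1st larval instar: 68 / (19.7 − 8.7) = 68 / 11.0 = 6.182 d.
2nd larval instar: 56 / (19.7 − 8.7) = 56 / 11.0 = 5.091 d.
pupal: 68 / (19.7 − 9.0) = 68 / 10.7 = 6.355 d.
Sum = 23.366 ≈ 23.4 days.

23.4 days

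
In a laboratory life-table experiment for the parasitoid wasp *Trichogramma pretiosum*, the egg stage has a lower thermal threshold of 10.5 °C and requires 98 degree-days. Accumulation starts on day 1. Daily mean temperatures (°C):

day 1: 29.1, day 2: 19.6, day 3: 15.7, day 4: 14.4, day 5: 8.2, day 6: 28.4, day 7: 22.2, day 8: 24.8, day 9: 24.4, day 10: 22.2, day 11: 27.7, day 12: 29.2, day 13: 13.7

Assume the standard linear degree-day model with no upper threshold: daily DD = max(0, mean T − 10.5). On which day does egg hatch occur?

day 10

Daily DD above 10.5 °C: 18.6, 9.1, 5.2, 3.9, 0.0, 17.9, 11.7, 14.3, 13.9, 11.7, 17.2, 18.7, 3.2.
Cumulative: 18.6, 27.7, 32.9, 36.8, 36.8, 54.7, 66.4, 80.7, 94.6, 106.3, 123.5, 142.2, 145.4.
The total first reaches 98 DD on day 10.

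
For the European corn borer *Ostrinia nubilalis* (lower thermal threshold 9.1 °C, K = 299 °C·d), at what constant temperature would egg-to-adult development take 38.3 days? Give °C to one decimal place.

Required daily accumulation = 299 / 38.3 = 7.807 DD/day.
T = T_base + 7.807 = 9.1 + 7.807 = 16.907 ≈ 16.9 °C.

16.9 °C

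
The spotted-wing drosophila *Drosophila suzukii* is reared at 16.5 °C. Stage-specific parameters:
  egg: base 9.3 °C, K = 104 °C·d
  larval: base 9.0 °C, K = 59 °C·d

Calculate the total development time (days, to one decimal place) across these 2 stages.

egg: 104 / (16.5 − 9.3) = 104 / 7.2 = 14.444 d.
larval: 59 / (16.5 − 9.0) = 59 / 7.5 = 7.867 d.
Sum = 22.311 ≈ 22.3 days.

22.3 days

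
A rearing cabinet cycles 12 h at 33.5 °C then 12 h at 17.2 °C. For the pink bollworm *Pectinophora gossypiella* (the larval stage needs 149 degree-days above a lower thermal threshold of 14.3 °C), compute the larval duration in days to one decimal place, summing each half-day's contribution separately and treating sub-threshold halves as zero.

Day half: max(0, 33.5 − 14.3) × 0.5 = 19.2 × 0.5 = 9.60 DD.
Night half: max(0, 17.2 − 14.3) × 0.5 = 2.9 × 0.5 = 1.45 DD.
Per 24 h: 11.05 DD/day.
Duration = 149 / 11.05 = 13.484 ≈ 13.5 days.

13.5 days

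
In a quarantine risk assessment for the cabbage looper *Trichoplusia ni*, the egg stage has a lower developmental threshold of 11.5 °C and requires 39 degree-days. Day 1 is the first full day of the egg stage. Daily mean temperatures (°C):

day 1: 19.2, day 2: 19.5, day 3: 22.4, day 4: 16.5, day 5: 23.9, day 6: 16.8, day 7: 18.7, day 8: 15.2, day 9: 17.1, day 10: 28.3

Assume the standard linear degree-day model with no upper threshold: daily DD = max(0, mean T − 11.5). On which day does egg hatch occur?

day 5

Daily DD above 11.5 °C: 7.7, 8.0, 10.9, 5.0, 12.4, 5.3, 7.2, 3.7, 5.6, 16.8.
Cumulative: 7.7, 15.7, 26.6, 31.6, 44.0, 49.3, 56.5, 60.2, 65.8, 82.6.
The total first reaches 39 DD on day 5.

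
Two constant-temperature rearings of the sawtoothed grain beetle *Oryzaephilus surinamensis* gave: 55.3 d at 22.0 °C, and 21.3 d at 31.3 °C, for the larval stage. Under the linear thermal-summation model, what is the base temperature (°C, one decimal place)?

Linear rate model ⇒ the product D·(T − T_b) is constant across temperatures.
55.3·(22.0 − T_b) = 21.3·(31.3 − T_b)
T_b = (55.3·22.0 − 21.3·31.3) / (55.3 − 21.3) = 549.91 / 34.0 = 16.174 °C ≈ 16.2 °C.

16.2 °C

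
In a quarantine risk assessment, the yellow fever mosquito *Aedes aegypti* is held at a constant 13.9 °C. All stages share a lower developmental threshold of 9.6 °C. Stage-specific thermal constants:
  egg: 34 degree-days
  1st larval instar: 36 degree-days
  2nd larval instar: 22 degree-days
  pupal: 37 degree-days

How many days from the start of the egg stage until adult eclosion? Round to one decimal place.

30.0 days

Daily accumulation at 13.9 °C = 13.9 − 9.6 = 4.3 DD/day.
Total K = 34 + 36 + 22 + 37 = 129 DD.
Total duration = 129 / 4.3 = 30.000 ≈ 30.0 days.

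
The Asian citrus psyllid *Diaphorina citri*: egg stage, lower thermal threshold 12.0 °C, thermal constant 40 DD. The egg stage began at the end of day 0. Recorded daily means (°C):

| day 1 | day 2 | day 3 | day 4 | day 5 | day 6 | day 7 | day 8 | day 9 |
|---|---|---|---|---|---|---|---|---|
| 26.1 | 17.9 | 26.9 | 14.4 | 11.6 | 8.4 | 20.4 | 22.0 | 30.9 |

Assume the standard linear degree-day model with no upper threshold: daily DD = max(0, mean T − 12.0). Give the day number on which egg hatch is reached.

day 7

Daily DD above 12.0 °C: 14.1, 5.9, 14.9, 2.4, 0.0, 0.0, 8.4, 10.0, 18.9.
Cumulative: 14.1, 20.0, 34.9, 37.3, 37.3, 37.3, 45.7, 55.7, 74.6.
The total first reaches 40 DD on day 7.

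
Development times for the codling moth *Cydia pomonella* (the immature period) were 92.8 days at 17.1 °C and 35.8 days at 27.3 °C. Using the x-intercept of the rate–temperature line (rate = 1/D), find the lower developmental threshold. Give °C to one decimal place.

Under the model K = D·(T − T_b), so D₁·(T₁ − T_b) = D₂·(T₂ − T_b).
92.8·(17.1 − T_b) = 35.8·(27.3 − T_b)
T_b = (92.8·17.1 − 35.8·27.3) / (92.8 − 35.8) = 609.54 / 57.0 = 10.694 °C ≈ 10.7 °C.

10.7 °C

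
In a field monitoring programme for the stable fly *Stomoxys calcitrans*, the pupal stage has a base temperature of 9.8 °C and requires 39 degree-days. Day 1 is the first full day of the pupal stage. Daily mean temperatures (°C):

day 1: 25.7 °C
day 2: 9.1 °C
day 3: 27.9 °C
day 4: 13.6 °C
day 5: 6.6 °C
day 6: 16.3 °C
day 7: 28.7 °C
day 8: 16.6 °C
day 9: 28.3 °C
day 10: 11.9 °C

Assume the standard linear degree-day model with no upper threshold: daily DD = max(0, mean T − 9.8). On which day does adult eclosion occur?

day 6

Daily DD above 9.8 °C: 15.9, 0.0, 18.1, 3.8, 0.0, 6.5, 18.9, 6.8, 18.5, 2.1.
Cumulative: 15.9, 15.9, 34.0, 37.8, 37.8, 44.3, 63.2, 70.0, 88.5, 90.6.
The total first reaches 39 DD on day 6.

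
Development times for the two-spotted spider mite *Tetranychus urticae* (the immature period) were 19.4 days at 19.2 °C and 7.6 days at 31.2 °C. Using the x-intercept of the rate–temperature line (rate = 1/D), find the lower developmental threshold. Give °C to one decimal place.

11.5 °C

Linear rate model ⇒ the product D·(T − T_b) is constant across temperatures.
19.4·(19.2 − T_b) = 7.6·(31.2 − T_b)
T_b = (19.4·19.2 − 7.6·31.2) / (19.4 − 7.6) = 135.36 / 11.8 = 11.471 °C ≈ 11.5 °C.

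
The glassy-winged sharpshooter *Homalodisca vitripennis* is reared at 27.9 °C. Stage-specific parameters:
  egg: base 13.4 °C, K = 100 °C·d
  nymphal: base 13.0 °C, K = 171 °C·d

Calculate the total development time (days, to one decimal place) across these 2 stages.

18.4 days

egg: 100 / (27.9 − 13.4) = 100 / 14.5 = 6.897 d.
nymphal: 171 / (27.9 − 13.0) = 171 / 14.9 = 11.477 d.
Sum = 18.373 ≈ 18.4 days.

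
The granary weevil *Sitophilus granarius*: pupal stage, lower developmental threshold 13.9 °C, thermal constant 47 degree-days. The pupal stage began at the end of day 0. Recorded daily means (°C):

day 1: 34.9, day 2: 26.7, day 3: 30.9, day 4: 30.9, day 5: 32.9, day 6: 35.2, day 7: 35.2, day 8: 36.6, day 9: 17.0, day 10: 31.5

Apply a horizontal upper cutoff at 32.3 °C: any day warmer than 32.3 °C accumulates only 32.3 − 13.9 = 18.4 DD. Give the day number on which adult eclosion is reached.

Daily DD above 13.9 °C (capped at 18.4): 18.4, 12.8, 17.0, 17.0, 18.4, 18.4, 18.4, 18.4, 3.1, 17.6.
Cumulative: 18.4, 31.2, 48.2, 65.2, 83.6, 102.0, 120.4, 138.8, 141.9, 159.5.
The total first reaches 47 DD on day 3.

day 3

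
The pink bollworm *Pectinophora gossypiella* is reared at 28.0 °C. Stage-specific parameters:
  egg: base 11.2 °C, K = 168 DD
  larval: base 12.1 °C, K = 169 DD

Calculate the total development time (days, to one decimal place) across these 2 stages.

20.6 days

egg: 168 / (28.0 − 11.2) = 168 / 16.8 = 10.000 d.
larval: 169 / (28.0 − 12.1) = 169 / 15.9 = 10.629 d.
Sum = 20.629 ≈ 20.6 days.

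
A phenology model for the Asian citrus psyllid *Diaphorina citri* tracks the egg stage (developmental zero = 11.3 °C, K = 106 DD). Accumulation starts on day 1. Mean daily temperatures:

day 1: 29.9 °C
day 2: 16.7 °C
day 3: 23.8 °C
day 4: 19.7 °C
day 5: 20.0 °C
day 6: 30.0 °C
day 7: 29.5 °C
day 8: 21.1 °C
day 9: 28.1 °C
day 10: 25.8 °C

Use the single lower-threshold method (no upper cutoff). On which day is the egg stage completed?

Daily DD above 11.3 °C: 18.6, 5.4, 12.5, 8.4, 8.7, 18.7, 18.2, 9.8, 16.8, 14.5.
Cumulative: 18.6, 24.0, 36.5, 44.9, 53.6, 72.3, 90.5, 100.3, 117.1, 131.6.
The total first reaches 106 DD on day 9.

day 9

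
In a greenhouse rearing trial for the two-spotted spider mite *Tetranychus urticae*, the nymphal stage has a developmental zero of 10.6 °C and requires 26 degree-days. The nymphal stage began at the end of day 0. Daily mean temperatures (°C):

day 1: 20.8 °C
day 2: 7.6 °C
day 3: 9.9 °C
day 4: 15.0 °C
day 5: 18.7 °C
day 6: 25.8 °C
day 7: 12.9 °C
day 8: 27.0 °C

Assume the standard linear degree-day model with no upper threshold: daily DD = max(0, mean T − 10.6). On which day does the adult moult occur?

Daily DD above 10.6 °C: 10.2, 0.0, 0.0, 4.4, 8.1, 15.2, 2.3, 16.4.
Cumulative: 10.2, 10.2, 10.2, 14.6, 22.7, 37.9, 40.2, 56.6.
The total first reaches 26 DD on day 6.

day 6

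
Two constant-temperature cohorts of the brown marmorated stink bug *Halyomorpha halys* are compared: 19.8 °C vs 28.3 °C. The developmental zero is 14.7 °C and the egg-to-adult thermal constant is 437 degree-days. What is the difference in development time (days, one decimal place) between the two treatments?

At 19.8 °C: 437 / (19.8 − 14.7) = 437 / 5.1 = 85.686 d.
At 28.3 °C: 437 / (28.3 − 14.7) = 437 / 13.6 = 32.132 d.
Difference = |85.686 − 32.132| = 53.554 ≈ 53.6 days.

53.6 days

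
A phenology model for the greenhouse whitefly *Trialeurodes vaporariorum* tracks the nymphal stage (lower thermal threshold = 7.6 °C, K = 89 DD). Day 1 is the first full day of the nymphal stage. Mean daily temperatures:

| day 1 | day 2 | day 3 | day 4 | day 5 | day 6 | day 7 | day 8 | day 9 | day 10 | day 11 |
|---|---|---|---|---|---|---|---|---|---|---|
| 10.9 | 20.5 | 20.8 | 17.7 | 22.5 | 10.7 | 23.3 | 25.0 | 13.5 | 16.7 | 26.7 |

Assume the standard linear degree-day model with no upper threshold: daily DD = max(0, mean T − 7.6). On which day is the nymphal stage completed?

Daily DD above 7.6 °C: 3.3, 12.9, 13.2, 10.1, 14.9, 3.1, 15.7, 17.4, 5.9, 9.1, 19.1.
Cumulative: 3.3, 16.2, 29.4, 39.5, 54.4, 57.5, 73.2, 90.6, 96.5, 105.6, 124.7.
The total first reaches 89 DD on day 8.

day 8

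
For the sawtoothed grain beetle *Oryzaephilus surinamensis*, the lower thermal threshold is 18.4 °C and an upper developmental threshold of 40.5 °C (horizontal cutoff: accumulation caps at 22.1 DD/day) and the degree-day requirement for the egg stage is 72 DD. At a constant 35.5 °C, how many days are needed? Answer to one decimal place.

4.2 days

Daily accumulation = 35.5 − 18.4 = 17.1 DD/day.
Duration = 72 / 17.1 = 4.211 ≈ 4.2 days.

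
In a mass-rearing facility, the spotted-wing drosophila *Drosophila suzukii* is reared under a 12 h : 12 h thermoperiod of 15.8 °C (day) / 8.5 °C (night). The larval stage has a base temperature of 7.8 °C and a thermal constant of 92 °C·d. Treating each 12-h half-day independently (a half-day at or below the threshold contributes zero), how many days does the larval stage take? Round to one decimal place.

21.1 days

Day half: max(0, 15.8 − 7.8) × 0.5 = 8.0 × 0.5 = 4.00 DD.
Night half: max(0, 8.5 − 7.8) × 0.5 = 0.7 × 0.5 = 0.35 DD.
Per 24 h: 4.35 DD/day.
Duration = 92 / 4.35 = 21.149 ≈ 21.1 days.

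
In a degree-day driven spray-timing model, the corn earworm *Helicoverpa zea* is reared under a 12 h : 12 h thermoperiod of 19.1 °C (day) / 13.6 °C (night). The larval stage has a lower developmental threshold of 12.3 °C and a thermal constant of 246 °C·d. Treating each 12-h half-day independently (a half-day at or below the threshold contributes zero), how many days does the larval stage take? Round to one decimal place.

Day half: max(0, 19.1 − 12.3) × 0.5 = 6.8 × 0.5 = 3.40 DD.
Night half: max(0, 13.6 − 12.3) × 0.5 = 1.3 × 0.5 = 0.65 DD.
Per 24 h: 4.05 DD/day.
Duration = 246 / 4.05 = 60.741 ≈ 60.7 days.

60.7 days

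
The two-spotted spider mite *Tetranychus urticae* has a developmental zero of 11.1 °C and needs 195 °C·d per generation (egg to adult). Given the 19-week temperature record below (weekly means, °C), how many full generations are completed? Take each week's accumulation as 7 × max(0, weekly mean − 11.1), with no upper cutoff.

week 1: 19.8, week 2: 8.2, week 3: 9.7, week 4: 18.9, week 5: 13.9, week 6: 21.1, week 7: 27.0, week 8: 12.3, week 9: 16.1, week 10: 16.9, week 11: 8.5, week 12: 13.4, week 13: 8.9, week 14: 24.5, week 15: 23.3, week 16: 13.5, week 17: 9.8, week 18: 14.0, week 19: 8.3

3 generations

Weekly DD (7 × max(0, T̄ − 11.1)): 60.9, 0.0, 0.0, 54.6, 19.6, 70.0, 111.3, 8.4, 35.0, 40.6, 0.0, 16.1, 0.0, 93.8, 85.4, 16.8, 0.0, 20.3, 0.0.
Season total = 632.8 DD.
Complete generations = ⌊632.8 / 195⌋ = 3.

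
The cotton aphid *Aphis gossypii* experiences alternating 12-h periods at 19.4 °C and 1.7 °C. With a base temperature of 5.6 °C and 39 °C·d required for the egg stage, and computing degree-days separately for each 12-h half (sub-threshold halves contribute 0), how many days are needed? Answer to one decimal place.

Day half: max(0, 19.4 − 5.6) × 0.5 = 13.8 × 0.5 = 6.90 DD.
Night half: max(0, 1.7 − 5.6) × 0.5 = 0.0 × 0.5 = 0.00 DD.
Per 24 h: 6.90 DD/day.
Duration = 39 / 6.90 = 5.652 ≈ 5.7 days.

5.7 days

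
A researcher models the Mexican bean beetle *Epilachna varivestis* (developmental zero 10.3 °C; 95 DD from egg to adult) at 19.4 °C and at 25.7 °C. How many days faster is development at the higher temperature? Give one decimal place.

4.3 days

At 19.4 °C: 95 / (19.4 − 10.3) = 95 / 9.1 = 10.440 d.
At 25.7 °C: 95 / (25.7 − 10.3) = 95 / 15.4 = 6.169 d.
Difference = |10.440 − 6.169| = 4.271 ≈ 4.3 days.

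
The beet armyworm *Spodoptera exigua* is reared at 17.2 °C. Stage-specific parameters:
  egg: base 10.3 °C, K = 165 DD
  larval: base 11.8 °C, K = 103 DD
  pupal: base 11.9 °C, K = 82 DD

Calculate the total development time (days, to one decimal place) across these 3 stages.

egg: 165 / (17.2 − 10.3) = 165 / 6.9 = 23.913 d.
larval: 103 / (17.2 − 11.8) = 103 / 5.4 = 19.074 d.
pupal: 82 / (17.2 − 11.9) = 82 / 5.3 = 15.472 d.
Sum = 58.459 ≈ 58.5 days.

58.5 days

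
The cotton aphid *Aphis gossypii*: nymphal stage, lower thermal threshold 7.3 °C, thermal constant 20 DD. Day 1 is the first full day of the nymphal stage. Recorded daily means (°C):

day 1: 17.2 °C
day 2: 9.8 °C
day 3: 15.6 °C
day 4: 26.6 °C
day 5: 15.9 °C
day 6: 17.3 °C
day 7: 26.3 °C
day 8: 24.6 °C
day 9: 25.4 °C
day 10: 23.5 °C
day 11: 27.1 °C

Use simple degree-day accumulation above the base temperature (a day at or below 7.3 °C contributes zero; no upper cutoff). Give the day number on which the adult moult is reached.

day 3

Daily DD above 7.3 °C: 9.9, 2.5, 8.3, 19.3, 8.6, 10.0, 19.0, 17.3, 18.1, 16.2, 19.8.
Cumulative: 9.9, 12.4, 20.7, 40.0, 48.6, 58.6, 77.6, 94.9, 113.0, 129.2, 149.0.
The total first reaches 20 DD on day 3.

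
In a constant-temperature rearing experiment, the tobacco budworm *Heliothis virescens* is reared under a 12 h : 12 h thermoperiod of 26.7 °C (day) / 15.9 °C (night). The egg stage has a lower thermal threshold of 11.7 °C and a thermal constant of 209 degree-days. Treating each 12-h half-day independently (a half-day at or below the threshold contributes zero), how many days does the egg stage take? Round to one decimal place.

Day half: max(0, 26.7 − 11.7) × 0.5 = 15.0 × 0.5 = 7.50 DD.
Night half: max(0, 15.9 − 11.7) × 0.5 = 4.2 × 0.5 = 2.10 DD.
Per 24 h: 9.60 DD/day.
Duration = 209 / 9.60 = 21.771 ≈ 21.8 days.

21.8 days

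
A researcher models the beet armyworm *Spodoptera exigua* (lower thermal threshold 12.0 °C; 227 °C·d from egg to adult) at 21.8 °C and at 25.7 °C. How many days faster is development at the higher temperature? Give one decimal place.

At 21.8 °C: 227 / (21.8 − 12.0) = 227 / 9.8 = 23.163 d.
At 25.7 °C: 227 / (25.7 − 12.0) = 227 / 13.7 = 16.569 d.
Difference = |23.163 − 16.569| = 6.594 ≈ 6.6 days.

6.6 days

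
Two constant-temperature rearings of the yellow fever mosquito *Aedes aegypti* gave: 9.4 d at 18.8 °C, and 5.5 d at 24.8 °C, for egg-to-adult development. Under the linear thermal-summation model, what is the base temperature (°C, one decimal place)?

Under the model K = D·(T − T_b), so D₁·(T₁ − T_b) = D₂·(T₂ − T_b).
9.4·(18.8 − T_b) = 5.5·(24.8 − T_b)
T_b = (9.4·18.8 − 5.5·24.8) / (9.4 − 5.5) = 40.32 / 3.9 = 10.338 °C ≈ 10.3 °C.

10.3 °C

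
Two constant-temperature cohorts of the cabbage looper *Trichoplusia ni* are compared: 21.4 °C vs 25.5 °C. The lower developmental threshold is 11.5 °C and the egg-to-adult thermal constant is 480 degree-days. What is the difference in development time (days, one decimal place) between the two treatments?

At 21.4 °C: 480 / (21.4 − 11.5) = 480 / 9.9 = 48.485 d.
At 25.5 °C: 480 / (25.5 − 11.5) = 480 / 14.0 = 34.286 d.
Difference = |48.485 − 34.286| = 14.199 ≈ 14.2 days.

14.2 days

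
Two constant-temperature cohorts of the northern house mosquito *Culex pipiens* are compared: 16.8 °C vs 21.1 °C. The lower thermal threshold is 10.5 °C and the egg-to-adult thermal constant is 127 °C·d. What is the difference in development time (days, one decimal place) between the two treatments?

8.2 days

At 16.8 °C: 127 / (16.8 − 10.5) = 127 / 6.3 = 20.159 d.
At 21.1 °C: 127 / (21.1 − 10.5) = 127 / 10.6 = 11.981 d.
Difference = |20.159 − 11.981| = 8.178 ≈ 8.2 days.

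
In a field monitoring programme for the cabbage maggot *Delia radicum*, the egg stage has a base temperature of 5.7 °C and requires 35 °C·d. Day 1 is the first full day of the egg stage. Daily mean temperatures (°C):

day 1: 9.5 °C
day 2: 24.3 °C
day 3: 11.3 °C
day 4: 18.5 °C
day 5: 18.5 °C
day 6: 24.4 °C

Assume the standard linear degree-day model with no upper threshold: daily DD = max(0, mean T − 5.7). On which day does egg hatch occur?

day 4

Daily DD above 5.7 °C: 3.8, 18.6, 5.6, 12.8, 12.8, 18.7.
Cumulative: 3.8, 22.4, 28.0, 40.8, 53.6, 72.3.
The total first reaches 35 DD on day 4.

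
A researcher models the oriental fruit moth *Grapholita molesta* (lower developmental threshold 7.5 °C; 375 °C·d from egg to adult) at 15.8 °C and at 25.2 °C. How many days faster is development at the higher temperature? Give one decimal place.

24.0 days

At 15.8 °C: 375 / (15.8 − 7.5) = 375 / 8.3 = 45.181 d.
At 25.2 °C: 375 / (25.2 − 7.5) = 375 / 17.7 = 21.186 d.
Difference = |45.181 − 21.186| = 23.994 ≈ 24.0 days.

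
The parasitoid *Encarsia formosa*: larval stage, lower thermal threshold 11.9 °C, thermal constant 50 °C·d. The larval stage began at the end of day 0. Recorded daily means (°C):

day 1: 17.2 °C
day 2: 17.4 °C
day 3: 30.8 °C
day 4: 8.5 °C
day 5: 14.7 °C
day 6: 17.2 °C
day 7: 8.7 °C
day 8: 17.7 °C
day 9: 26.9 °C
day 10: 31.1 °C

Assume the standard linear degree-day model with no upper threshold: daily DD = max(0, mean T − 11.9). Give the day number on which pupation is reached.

Daily DD above 11.9 °C: 5.3, 5.5, 18.9, 0.0, 2.8, 5.3, 0.0, 5.8, 15.0, 19.2.
Cumulative: 5.3, 10.8, 29.7, 29.7, 32.5, 37.8, 37.8, 43.6, 58.6, 77.8.
The total first reaches 50 DD on day 9.

day 9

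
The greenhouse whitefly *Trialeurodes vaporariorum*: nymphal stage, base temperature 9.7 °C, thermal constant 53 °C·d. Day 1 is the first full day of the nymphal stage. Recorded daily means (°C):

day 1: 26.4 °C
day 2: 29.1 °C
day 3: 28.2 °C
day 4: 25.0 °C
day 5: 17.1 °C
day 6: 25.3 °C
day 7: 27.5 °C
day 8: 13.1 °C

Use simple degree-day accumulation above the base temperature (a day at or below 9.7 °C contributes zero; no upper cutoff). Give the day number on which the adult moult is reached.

day 3

Daily DD above 9.7 °C: 16.7, 19.4, 18.5, 15.3, 7.4, 15.6, 17.8, 3.4.
Cumulative: 16.7, 36.1, 54.6, 69.9, 77.3, 92.9, 110.7, 114.1.
The total first reaches 53 DD on day 3.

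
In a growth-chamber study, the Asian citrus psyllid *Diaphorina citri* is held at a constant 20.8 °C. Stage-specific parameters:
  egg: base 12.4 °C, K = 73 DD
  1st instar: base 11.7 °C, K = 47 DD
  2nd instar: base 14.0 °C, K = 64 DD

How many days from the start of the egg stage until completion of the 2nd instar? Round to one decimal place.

egg: 73 / (20.8 − 12.4) = 73 / 8.4 = 8.690 d.
1st instar: 47 / (20.8 − 11.7) = 47 / 9.1 = 5.165 d.
2nd instar: 64 / (20.8 − 14.0) = 64 / 6.8 = 9.412 d.
Sum = 23.267 ≈ 23.3 days.

23.3 days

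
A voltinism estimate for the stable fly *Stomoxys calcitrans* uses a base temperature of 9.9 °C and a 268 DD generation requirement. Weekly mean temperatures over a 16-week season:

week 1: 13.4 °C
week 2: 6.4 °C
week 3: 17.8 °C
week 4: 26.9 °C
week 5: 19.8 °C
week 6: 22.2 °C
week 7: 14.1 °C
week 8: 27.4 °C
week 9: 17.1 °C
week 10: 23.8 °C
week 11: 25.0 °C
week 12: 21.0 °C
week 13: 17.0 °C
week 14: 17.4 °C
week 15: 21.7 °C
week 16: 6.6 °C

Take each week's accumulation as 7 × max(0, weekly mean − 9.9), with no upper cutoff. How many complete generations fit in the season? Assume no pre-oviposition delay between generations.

Weekly DD (7 × max(0, T̄ − 9.9)): 24.5, 0.0, 55.3, 119.0, 69.3, 86.1, 29.4, 122.5, 50.4, 97.3, 105.7, 77.7, 49.7, 52.5, 82.6, 0.0.
Season total = 1022.0 DD.
Complete generations = ⌊1022.0 / 268⌋ = 3.

3 generations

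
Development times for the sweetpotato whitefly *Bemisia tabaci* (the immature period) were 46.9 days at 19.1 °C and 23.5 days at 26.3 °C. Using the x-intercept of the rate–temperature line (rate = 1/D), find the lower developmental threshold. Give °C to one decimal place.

11.9 °C

Under the model K = D·(T − T_b), so D₁·(T₁ − T_b) = D₂·(T₂ − T_b).
46.9·(19.1 − T_b) = 23.5·(26.3 − T_b)
T_b = (46.9·19.1 − 23.5·26.3) / (46.9 − 23.5) = 277.74 / 23.4 = 11.869 °C ≈ 11.9 °C.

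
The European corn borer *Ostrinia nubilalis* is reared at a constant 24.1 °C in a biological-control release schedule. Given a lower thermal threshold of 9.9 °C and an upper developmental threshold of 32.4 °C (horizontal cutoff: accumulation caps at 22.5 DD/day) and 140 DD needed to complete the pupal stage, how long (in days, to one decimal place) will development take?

9.9 days

Daily accumulation = 24.1 − 9.9 = 14.2 DD/day.
Duration = 140 / 14.2 = 9.859 ≈ 9.9 days.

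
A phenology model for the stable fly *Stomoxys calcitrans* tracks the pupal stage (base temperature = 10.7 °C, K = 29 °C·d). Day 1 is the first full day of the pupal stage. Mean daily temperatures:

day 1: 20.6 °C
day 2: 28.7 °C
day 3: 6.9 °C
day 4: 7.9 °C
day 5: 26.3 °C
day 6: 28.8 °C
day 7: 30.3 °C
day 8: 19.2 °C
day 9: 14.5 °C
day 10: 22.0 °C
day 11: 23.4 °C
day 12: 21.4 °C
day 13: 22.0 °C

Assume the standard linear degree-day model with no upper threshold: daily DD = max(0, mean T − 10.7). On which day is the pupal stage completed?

Daily DD above 10.7 °C: 9.9, 18.0, 0.0, 0.0, 15.6, 18.1, 19.6, 8.5, 3.8, 11.3, 12.7, 10.7, 11.3.
Cumulative: 9.9, 27.9, 27.9, 27.9, 43.5, 61.6, 81.2, 89.7, 93.5, 104.8, 117.5, 128.2, 139.5.
The total first reaches 29 DD on day 5.

day 5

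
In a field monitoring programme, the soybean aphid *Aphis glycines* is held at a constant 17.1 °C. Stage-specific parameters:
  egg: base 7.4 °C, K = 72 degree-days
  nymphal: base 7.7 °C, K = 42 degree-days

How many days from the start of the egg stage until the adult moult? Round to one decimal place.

egg: 72 / (17.1 − 7.4) = 72 / 9.7 = 7.423 d.
nymphal: 42 / (17.1 − 7.7) = 42 / 9.4 = 4.468 d.
Sum = 11.891 ≈ 11.9 days.

11.9 days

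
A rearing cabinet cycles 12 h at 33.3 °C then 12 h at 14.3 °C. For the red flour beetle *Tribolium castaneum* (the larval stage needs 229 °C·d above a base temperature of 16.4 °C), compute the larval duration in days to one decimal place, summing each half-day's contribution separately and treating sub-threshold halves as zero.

Day half: max(0, 33.3 − 16.4) × 0.5 = 16.9 × 0.5 = 8.45 DD.
Night half: max(0, 14.3 − 16.4) × 0.5 = 0.0 × 0.5 = 0.00 DD.
Per 24 h: 8.45 DD/day.
Duration = 229 / 8.45 = 27.101 ≈ 27.1 days.

27.1 days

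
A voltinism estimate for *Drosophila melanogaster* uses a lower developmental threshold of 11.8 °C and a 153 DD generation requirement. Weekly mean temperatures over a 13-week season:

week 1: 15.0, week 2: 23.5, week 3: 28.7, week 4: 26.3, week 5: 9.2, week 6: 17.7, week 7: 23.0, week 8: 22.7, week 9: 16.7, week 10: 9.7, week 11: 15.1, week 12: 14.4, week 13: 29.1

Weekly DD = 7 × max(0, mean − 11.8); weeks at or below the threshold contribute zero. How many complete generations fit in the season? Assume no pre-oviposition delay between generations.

4 generations

Weekly DD (7 × max(0, T̄ − 11.8)): 22.4, 81.9, 118.3, 101.5, 0.0, 41.3, 78.4, 76.3, 34.3, 0.0, 23.1, 18.2, 121.1.
Season total = 716.8 DD.
Complete generations = ⌊716.8 / 153⌋ = 4.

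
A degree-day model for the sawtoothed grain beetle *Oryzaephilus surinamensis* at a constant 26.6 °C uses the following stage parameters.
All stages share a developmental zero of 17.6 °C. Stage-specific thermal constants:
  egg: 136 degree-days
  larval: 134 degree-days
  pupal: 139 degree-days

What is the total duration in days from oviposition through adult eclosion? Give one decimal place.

45.4 days

Daily accumulation at 26.6 °C = 26.6 − 17.6 = 9.0 DD/day.
Total K = 136 + 134 + 139 = 409 DD.
Total duration = 409 / 9.0 = 45.444 ≈ 45.4 days.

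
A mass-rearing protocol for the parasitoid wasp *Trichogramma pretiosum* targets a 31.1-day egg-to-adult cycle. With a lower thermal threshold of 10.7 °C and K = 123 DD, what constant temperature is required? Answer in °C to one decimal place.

Required daily accumulation = 123 / 31.1 = 3.955 DD/day.
T = T_base + 3.955 = 10.7 + 3.955 = 14.655 ≈ 14.7 °C.

14.7 °C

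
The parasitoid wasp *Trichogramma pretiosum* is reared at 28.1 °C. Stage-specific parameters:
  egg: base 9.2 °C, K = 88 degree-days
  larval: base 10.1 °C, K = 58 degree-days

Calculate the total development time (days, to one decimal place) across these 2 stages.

7.9 days

egg: 88 / (28.1 − 9.2) = 88 / 18.9 = 4.656 d.
larval: 58 / (28.1 − 10.1) = 58 / 18.0 = 3.222 d.
Sum = 7.878 ≈ 7.9 days.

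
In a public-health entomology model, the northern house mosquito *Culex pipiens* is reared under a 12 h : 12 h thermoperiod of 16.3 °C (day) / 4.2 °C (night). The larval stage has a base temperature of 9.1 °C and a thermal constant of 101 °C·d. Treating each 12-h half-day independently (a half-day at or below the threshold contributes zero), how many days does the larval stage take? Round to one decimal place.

Day half: max(0, 16.3 − 9.1) × 0.5 = 7.2 × 0.5 = 3.60 DD.
Night half: max(0, 4.2 − 9.1) × 0.5 = 0.0 × 0.5 = 0.00 DD.
Per 24 h: 3.60 DD/day.
Duration = 101 / 3.60 = 28.056 ≈ 28.1 days.

28.1 days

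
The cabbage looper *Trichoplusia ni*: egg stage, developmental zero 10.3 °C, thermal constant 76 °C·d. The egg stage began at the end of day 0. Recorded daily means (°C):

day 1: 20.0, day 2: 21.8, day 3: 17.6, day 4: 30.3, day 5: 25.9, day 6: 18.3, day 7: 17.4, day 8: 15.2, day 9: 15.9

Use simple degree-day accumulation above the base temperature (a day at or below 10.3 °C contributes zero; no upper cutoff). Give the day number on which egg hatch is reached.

Daily DD above 10.3 °C: 9.7, 11.5, 7.3, 20.0, 15.6, 8.0, 7.1, 4.9, 5.6.
Cumulative: 9.7, 21.2, 28.5, 48.5, 64.1, 72.1, 79.2, 84.1, 89.7.
The total first reaches 76 DD on day 7.

day 7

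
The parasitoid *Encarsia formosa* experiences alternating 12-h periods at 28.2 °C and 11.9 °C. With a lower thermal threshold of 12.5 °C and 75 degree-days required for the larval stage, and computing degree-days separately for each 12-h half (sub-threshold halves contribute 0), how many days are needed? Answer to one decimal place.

Day half: max(0, 28.2 − 12.5) × 0.5 = 15.7 × 0.5 = 7.85 DD.
Night half: max(0, 11.9 − 12.5) × 0.5 = 0.0 × 0.5 = 0.00 DD.
Per 24 h: 7.85 DD/day.
Duration = 75 / 7.85 = 9.554 ≈ 9.6 days.

9.6 days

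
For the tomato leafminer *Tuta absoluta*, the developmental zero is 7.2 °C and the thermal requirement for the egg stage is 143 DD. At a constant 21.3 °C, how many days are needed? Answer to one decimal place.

10.1 days

Daily accumulation = 21.3 − 7.2 = 14.1 DD/day.
Duration = 143 / 14.1 = 10.142 ≈ 10.1 days.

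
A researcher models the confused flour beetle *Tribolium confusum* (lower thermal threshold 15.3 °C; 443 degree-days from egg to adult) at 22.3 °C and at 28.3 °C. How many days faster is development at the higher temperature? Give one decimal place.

29.2 days

At 22.3 °C: 443 / (22.3 − 15.3) = 443 / 7.0 = 63.286 d.
At 28.3 °C: 443 / (28.3 − 15.3) = 443 / 13.0 = 34.077 d.
Difference = |63.286 − 34.077| = 29.209 ≈ 29.2 days.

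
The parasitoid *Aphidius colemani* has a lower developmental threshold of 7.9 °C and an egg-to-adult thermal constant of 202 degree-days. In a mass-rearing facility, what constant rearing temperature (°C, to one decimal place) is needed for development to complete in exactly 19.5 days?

18.3 °C

Required daily accumulation = 202 / 19.5 = 10.359 DD/day.
T = T_base + 10.359 = 7.9 + 10.359 = 18.259 ≈ 18.3 °C.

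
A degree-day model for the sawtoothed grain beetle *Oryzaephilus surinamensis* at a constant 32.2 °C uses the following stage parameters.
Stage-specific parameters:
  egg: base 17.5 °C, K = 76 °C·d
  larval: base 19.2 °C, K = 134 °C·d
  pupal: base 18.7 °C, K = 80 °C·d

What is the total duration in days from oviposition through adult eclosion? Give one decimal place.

egg: 76 / (32.2 − 17.5) = 76 / 14.7 = 5.170 d.
larval: 134 / (32.2 − 19.2) = 134 / 13.0 = 10.308 d.
pupal: 80 / (32.2 − 18.7) = 80 / 13.5 = 5.926 d.
Sum = 21.404 ≈ 21.4 days.

21.4 days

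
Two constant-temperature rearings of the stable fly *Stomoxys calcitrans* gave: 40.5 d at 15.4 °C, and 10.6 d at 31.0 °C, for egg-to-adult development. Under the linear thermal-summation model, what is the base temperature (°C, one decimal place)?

Linear rate model ⇒ the product D·(T − T_b) is constant across temperatures.
40.5·(15.4 − T_b) = 10.6·(31.0 − T_b)
T_b = (40.5·15.4 − 10.6·31.0) / (40.5 − 10.6) = 295.10 / 29.9 = 9.870 °C ≈ 9.9 °C.

9.9 °C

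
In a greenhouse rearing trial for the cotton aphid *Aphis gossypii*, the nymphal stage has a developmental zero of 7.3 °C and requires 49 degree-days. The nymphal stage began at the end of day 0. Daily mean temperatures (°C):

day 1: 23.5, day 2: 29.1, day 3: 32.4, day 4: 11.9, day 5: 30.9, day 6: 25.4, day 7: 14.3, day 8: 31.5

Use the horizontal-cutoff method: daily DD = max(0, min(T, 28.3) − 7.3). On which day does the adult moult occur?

Daily DD above 7.3 °C (capped at 21.0): 16.2, 21.0, 21.0, 4.6, 21.0, 18.1, 7.0, 21.0.
Cumulative: 16.2, 37.2, 58.2, 62.8, 83.8, 101.9, 108.9, 129.9.
The total first reaches 49 DD on day 3.

day 3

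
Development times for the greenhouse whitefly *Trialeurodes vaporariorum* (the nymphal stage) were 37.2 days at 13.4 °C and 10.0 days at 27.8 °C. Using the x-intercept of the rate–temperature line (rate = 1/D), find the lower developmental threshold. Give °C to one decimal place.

Linear rate model ⇒ the product D·(T − T_b) is constant across temperatures.
37.2·(13.4 − T_b) = 10.0·(27.8 − T_b)
T_b = (37.2·13.4 − 10.0·27.8) / (37.2 − 10.0) = 220.48 / 27.2 = 8.106 °C ≈ 8.1 °C.

8.1 °C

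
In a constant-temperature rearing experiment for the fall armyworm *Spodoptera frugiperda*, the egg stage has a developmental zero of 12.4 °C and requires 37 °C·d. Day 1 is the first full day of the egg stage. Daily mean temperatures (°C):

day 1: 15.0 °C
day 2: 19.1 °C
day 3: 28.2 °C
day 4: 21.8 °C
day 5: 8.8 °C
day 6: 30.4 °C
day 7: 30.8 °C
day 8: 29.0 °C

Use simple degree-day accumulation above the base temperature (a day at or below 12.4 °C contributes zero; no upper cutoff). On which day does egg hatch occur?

Daily DD above 12.4 °C: 2.6, 6.7, 15.8, 9.4, 0.0, 18.0, 18.4, 16.6.
Cumulative: 2.6, 9.3, 25.1, 34.5, 34.5, 52.5, 70.9, 87.5.
The total first reaches 37 DD on day 6.

day 6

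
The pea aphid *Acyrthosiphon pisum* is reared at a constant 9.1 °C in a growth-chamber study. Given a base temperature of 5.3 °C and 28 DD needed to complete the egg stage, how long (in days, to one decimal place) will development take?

7.4 days

Daily accumulation = 9.1 − 5.3 = 3.8 DD/day.
Duration = 28 / 3.8 = 7.368 ≈ 7.4 days.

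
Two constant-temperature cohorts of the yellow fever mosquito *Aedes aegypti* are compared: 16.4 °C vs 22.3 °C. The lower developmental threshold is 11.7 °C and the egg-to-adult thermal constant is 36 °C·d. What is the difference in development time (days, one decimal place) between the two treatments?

4.3 days

At 16.4 °C: 36 / (16.4 − 11.7) = 36 / 4.7 = 7.660 d.
At 22.3 °C: 36 / (22.3 − 11.7) = 36 / 10.6 = 3.396 d.
Difference = |7.660 − 3.396| = 4.263 ≈ 4.3 days.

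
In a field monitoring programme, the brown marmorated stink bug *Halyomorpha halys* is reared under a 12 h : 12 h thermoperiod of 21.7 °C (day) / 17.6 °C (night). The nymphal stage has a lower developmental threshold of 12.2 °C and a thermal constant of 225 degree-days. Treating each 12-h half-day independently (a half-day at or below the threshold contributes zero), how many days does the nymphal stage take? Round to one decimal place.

30.2 days

Day half: max(0, 21.7 − 12.2) × 0.5 = 9.5 × 0.5 = 4.75 DD.
Night half: max(0, 17.6 − 12.2) × 0.5 = 5.4 × 0.5 = 2.70 DD.
Per 24 h: 7.45 DD/day.
Duration = 225 / 7.45 = 30.201 ≈ 30.2 days.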